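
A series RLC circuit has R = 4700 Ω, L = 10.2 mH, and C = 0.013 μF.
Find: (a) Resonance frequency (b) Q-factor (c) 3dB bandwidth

Step 1 — Resonance condition Im(Z)=0 gives ω₀ = 1/√(LC).
Step 2 — ω₀ = 1/√(0.0102·1.3e-08) = 8.684e+04 rad/s.
Step 3 — f₀ = ω₀/(2π) = 1.382e+04 Hz.
Step 4 — Series Q: Q = ω₀L/R = 8.684e+04·0.0102/4700 = 0.1885.
Step 5 — 3dB bandwidth: Δω = ω₀/Q = 4.608e+05 rad/s; BW = Δω/(2π) = 7.334e+04 Hz.

(a) f₀ = 1.382e+04 Hz  (b) Q = 0.1885  (c) BW = 7.334e+04 Hz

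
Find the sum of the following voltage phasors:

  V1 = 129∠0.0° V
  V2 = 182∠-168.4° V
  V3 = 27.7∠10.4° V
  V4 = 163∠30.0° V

Step 1 — Convert each phasor to rectangular form:
  V1 = 129·(cos(0.0°) + j·sin(0.0°)) = 129 V
  V2 = 182·(cos(-168.4°) + j·sin(-168.4°)) = -178.3 - j36.6 V
  V3 = 27.7·(cos(10.4°) + j·sin(10.4°)) = 27.24 + j5 V
  V4 = 163·(cos(30.0°) + j·sin(30.0°)) = 141.2 + j81.5 V
Step 2 — Sum components: V_total = 119.1 + j49.9 V.
Step 3 — Convert to polar: |V_total| = 129.2 V, ∠V_total = 22.7°.

V_total = 129.2∠22.7° V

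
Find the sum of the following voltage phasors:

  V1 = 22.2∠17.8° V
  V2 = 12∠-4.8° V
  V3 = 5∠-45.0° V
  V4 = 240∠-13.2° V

Step 1 — Convert each phasor to rectangular form:
  V1 = 22.2·(cos(17.8°) + j·sin(17.8°)) = 21.14 + j6.786 V
  V2 = 12·(cos(-4.8°) + j·sin(-4.8°)) = 11.96 - j1.004 V
  V3 = 5·(cos(-45.0°) + j·sin(-45.0°)) = 3.536 - j3.536 V
  V4 = 240·(cos(-13.2°) + j·sin(-13.2°)) = 233.7 - j54.8 V
Step 2 — Sum components: V_total = 270.3 - j52.56 V.
Step 3 — Convert to polar: |V_total| = 275.4 V, ∠V_total = -11.0°.

V_total = 275.4∠-11.0° V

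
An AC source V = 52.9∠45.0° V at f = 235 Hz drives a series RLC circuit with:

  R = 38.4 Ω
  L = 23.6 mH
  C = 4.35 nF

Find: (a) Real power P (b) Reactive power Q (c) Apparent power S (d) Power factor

Step 1 — Angular frequency: ω = 2π·f = 2π·235 = 1477 rad/s.
Step 2 — Component impedances:
  R: Z = R = 38.4 Ω
  L: Z = jωL = j·1477·0.0236 = 0 + j34.85 Ω
  C: Z = 1/(jωC) = -j/(ω·C) = 0 - j1.557e+05 Ω
Step 3 — Series combination: Z_total = R + L + C = 38.4 - j1.557e+05 Ω = 1.557e+05∠-90.0° Ω.
Step 4 — Source phasor: V = 52.9∠45.0° V = 37.41 + j37.41 V.
Step 5 — Current: I = V / Z = -0.0002403 + j0.0002404 A = 0.0003399∠135.0° A.
Step 6 — Complex power: S = V·I* = 4.435e-06 - j0.01798 VA.
Step 7 — Real power: P = Re(S) = 4.435e-06 W.
Step 8 — Reactive power: Q = Im(S) = -0.01798 VAR.
Step 9 — Apparent power: |S| = 0.01798 VA.
Step 10 — Power factor: PF = P/|S| = 0.0002467 (leading).

(a) P = 4.435e-06 W  (b) Q = -0.01798 VAR  (c) S = 0.01798 VA  (d) PF = 0.0002467 (leading)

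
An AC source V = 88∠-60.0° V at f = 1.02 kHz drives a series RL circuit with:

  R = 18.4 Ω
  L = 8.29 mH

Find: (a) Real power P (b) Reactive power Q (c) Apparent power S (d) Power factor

Step 1 — Angular frequency: ω = 2π·f = 2π·1020 = 6409 rad/s.
Step 2 — Component impedances:
  R: Z = R = 18.4 Ω
  L: Z = jωL = j·6409·0.00829 = 0 + j53.13 Ω
Step 3 — Series combination: Z_total = R + L = 18.4 + j53.13 Ω = 56.23∠70.9° Ω.
Step 4 — Source phasor: V = 88∠-60.0° V = 44 - j76.21 V.
Step 5 — Current: I = V / Z = -1.025 - j1.183 A = 1.565∠-130.9° A.
Step 6 — Complex power: S = V·I* = 45.07 + j130.1 VA.
Step 7 — Real power: P = Re(S) = 45.07 W.
Step 8 — Reactive power: Q = Im(S) = 130.1 VAR.
Step 9 — Apparent power: |S| = 137.7 VA.
Step 10 — Power factor: PF = P/|S| = 0.3273 (lagging).

(a) P = 45.07 W  (b) Q = 130.1 VAR  (c) S = 137.7 VA  (d) PF = 0.3273 (lagging)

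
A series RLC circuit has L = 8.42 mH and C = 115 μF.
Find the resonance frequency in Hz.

Step 1 — Resonance condition Im(Z)=0 gives ω₀ = 1/√(LC).
Step 2 — ω₀ = 1/√(0.00842·0.000115) = 1016 rad/s.
Step 3 — f₀ = ω₀/(2π) = 161.7 Hz.

f₀ = 161.7 Hz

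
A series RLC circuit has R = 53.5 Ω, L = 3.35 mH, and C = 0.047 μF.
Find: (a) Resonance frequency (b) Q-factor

Step 1 — Resonance condition Im(Z)=0 gives ω₀ = 1/√(LC).
Step 2 — ω₀ = 1/√(0.00335·4.7e-08) = 7.969e+04 rad/s.
Step 3 — f₀ = ω₀/(2π) = 1.268e+04 Hz.
Step 4 — Series Q: Q = ω₀L/R = 7.969e+04·0.00335/53.5 = 4.99.

(a) f₀ = 1.268e+04 Hz  (b) Q = 4.99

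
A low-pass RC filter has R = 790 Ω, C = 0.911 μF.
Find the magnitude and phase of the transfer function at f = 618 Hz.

Step 1 — Angular frequency: ω = 2π·618 = 3883 rad/s.
Step 2 — Transfer function: H(jω) = 1/(1 + jωRC).
Step 3 — Denominator: 1 + jωRC = 1 + j·3883·790·9.11e-07 = 1 + j2.795.
Step 4 — H = 0.1135 - j0.3172.
Step 5 — Magnitude: |H| = 0.3369 (-9.4 dB); phase: φ = -70.3°.

|H| = 0.3369 (-9.4 dB), φ = -70.3°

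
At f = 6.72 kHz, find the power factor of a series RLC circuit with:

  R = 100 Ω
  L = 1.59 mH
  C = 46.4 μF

Step 1 — Angular frequency: ω = 2π·f = 2π·6720 = 4.222e+04 rad/s.
Step 2 — Component impedances:
  R: Z = R = 100 Ω
  L: Z = jωL = j·4.222e+04·0.00159 = 0 + j67.13 Ω
  C: Z = 1/(jωC) = -j/(ω·C) = 0 - j0.5104 Ω
Step 3 — Series combination: Z_total = R + L + C = 100 + j66.62 Ω = 120.2∠33.7° Ω.
Step 4 — Power factor: PF = cos(φ) = Re(Z)/|Z| = 100/120.16 = 0.8322.
Step 5 — Type: Im(Z) = 66.62 ⇒ lagging (phase φ = 33.7°).

PF = 0.8322 (lagging, φ = 33.7°)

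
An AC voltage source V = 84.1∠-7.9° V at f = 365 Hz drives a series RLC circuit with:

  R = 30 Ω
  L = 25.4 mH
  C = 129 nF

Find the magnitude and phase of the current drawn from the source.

Step 1 — Angular frequency: ω = 2π·f = 2π·365 = 2293 rad/s.
Step 2 — Component impedances:
  R: Z = R = 30 Ω
  L: Z = jωL = j·2293·0.0254 = 0 + j58.25 Ω
  C: Z = 1/(jωC) = -j/(ω·C) = 0 - j3380 Ω
Step 3 — Series combination: Z_total = R + L + C = 30 - j3322 Ω = 3322∠-89.5° Ω.
Step 4 — Source phasor: V = 84.1∠-7.9° V = 83.3 - j11.56 V.
Step 5 — Ohm's law: I = V / Z_total = (83.3 - j11.56) / (30 - j3322) = 0.003706 + j0.02504 A.
Step 6 — Convert to polar: |I| = 0.02532 A, ∠I = 81.6°.

I = 0.02532∠81.6° A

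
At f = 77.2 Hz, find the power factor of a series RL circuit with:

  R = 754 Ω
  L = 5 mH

Step 1 — Angular frequency: ω = 2π·f = 2π·77.2 = 485.1 rad/s.
Step 2 — Component impedances:
  R: Z = R = 754 Ω
  L: Z = jωL = j·485.1·0.005 = 0 + j2.425 Ω
Step 3 — Series combination: Z_total = R + L = 754 + j2.425 Ω = 754∠0.2° Ω.
Step 4 — Power factor: PF = cos(φ) = Re(Z)/|Z| = 754/754 = 1.
Step 5 — Type: Im(Z) = 2.425 ⇒ lagging (phase φ = 0.2°).

PF = 1 (lagging, φ = 0.2°)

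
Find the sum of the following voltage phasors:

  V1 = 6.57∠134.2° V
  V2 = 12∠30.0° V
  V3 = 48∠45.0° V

Step 1 — Convert each phasor to rectangular form:
  V1 = 6.57·(cos(134.2°) + j·sin(134.2°)) = -4.58 + j4.71 V
  V2 = 12·(cos(30.0°) + j·sin(30.0°)) = 10.39 + j6 V
  V3 = 48·(cos(45.0°) + j·sin(45.0°)) = 33.94 + j33.94 V
Step 2 — Sum components: V_total = 39.75 + j44.65 V.
Step 3 — Convert to polar: |V_total| = 59.78 V, ∠V_total = 48.3°.

V_total = 59.78∠48.3° V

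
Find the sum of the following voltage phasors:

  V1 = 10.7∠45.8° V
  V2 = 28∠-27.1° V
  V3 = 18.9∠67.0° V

Step 1 — Convert each phasor to rectangular form:
  V1 = 10.7·(cos(45.8°) + j·sin(45.8°)) = 7.46 + j7.671 V
  V2 = 28·(cos(-27.1°) + j·sin(-27.1°)) = 24.93 - j12.76 V
  V3 = 18.9·(cos(67.0°) + j·sin(67.0°)) = 7.385 + j17.4 V
Step 2 — Sum components: V_total = 39.77 + j12.31 V.
Step 3 — Convert to polar: |V_total| = 41.63 V, ∠V_total = 17.2°.

V_total = 41.63∠17.2° V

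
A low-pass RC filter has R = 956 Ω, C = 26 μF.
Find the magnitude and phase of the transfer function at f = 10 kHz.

Step 1 — Angular frequency: ω = 2π·1e+04 = 6.283e+04 rad/s.
Step 2 — Transfer function: H(jω) = 1/(1 + jωRC).
Step 3 — Denominator: 1 + jωRC = 1 + j·6.283e+04·956·2.6e-05 = 1 + j1562.
Step 4 — H = 4.1e-07 - j0.0006403.
Step 5 — Magnitude: |H| = 0.0006403 (-63.9 dB); phase: φ = -90.0°.

|H| = 0.0006403 (-63.9 dB), φ = -90.0°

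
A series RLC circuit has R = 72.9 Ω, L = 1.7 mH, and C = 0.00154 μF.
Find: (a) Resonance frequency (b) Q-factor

Step 1 — Resonance condition Im(Z)=0 gives ω₀ = 1/√(LC).
Step 2 — ω₀ = 1/√(0.0017·1.54e-09) = 6.18e+05 rad/s.
Step 3 — f₀ = ω₀/(2π) = 9.836e+04 Hz.
Step 4 — Series Q: Q = ω₀L/R = 6.18e+05·0.0017/72.9 = 14.41.

(a) f₀ = 9.836e+04 Hz  (b) Q = 14.41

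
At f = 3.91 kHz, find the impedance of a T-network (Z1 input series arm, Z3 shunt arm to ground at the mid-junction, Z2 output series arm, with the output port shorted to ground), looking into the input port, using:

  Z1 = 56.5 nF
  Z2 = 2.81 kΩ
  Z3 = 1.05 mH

Step 1 — Angular frequency: ω = 2π·f = 2π·3910 = 2.457e+04 rad/s.
Step 2 — Component impedances:
  Z1: Z = 1/(jωC) = -j/(ω·C) = 0 - j720.4 Ω
  Z2: Z = R = 2810 Ω
  Z3: Z = jωL = j·2.457e+04·0.00105 = 0 + j25.8 Ω
Step 3 — With the output port shorted to ground, the output series arm Z2 runs from the junction to ground; the shunt arm Z3 also runs from the junction to ground. They appear in parallel: Z3 || Z2 = 0.2368 + j25.79 Ω.
Step 4 — Series with input arm Z1: Z_in = Z1 + (Z3 || Z2) = 0.2368 - j694.6 Ω = 694.6∠-90.0° Ω.

Z = 0.2368 - j694.6 Ω = 694.6∠-90.0° Ω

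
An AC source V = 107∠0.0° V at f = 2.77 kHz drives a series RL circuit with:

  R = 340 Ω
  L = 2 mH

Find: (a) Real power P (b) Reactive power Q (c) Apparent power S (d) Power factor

Step 1 — Angular frequency: ω = 2π·f = 2π·2770 = 1.74e+04 rad/s.
Step 2 — Component impedances:
  R: Z = R = 340 Ω
  L: Z = jωL = j·1.74e+04·0.002 = 0 + j34.81 Ω
Step 3 — Series combination: Z_total = R + L = 340 + j34.81 Ω = 341.8∠5.8° Ω.
Step 4 — Source phasor: V = 107∠0.0° V = 107 V.
Step 5 — Current: I = V / Z = 0.3114 - j0.03189 A = 0.3131∠-5.8° A.
Step 6 — Complex power: S = V·I* = 33.32 + j3.412 VA.
Step 7 — Real power: P = Re(S) = 33.32 W.
Step 8 — Reactive power: Q = Im(S) = 3.412 VAR.
Step 9 — Apparent power: |S| = 33.5 VA.
Step 10 — Power factor: PF = P/|S| = 0.9948 (lagging).

(a) P = 33.32 W  (b) Q = 3.412 VAR  (c) S = 33.5 VA  (d) PF = 0.9948 (lagging)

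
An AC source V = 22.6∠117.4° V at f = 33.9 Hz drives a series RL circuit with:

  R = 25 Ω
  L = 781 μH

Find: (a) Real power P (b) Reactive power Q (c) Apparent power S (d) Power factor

Step 1 — Angular frequency: ω = 2π·f = 2π·33.9 = 213 rad/s.
Step 2 — Component impedances:
  R: Z = R = 25 Ω
  L: Z = jωL = j·213·0.000781 = 0 + j0.1664 Ω
Step 3 — Series combination: Z_total = R + L = 25 + j0.1664 Ω = 25∠0.4° Ω.
Step 4 — Source phasor: V = 22.6∠117.4° V = -10.4 + j20.06 V.
Step 5 — Current: I = V / Z = -0.4107 + j0.8053 A = 0.904∠117.0° A.
Step 6 — Complex power: S = V·I* = 20.43 + j0.1359 VA.
Step 7 — Real power: P = Re(S) = 20.43 W.
Step 8 — Reactive power: Q = Im(S) = 0.1359 VAR.
Step 9 — Apparent power: |S| = 20.43 VA.
Step 10 — Power factor: PF = P/|S| = 1 (lagging).

(a) P = 20.43 W  (b) Q = 0.1359 VAR  (c) S = 20.43 VA  (d) PF = 1 (lagging)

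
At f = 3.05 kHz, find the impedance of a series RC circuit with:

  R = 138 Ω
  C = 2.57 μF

Step 1 — Angular frequency: ω = 2π·f = 2π·3050 = 1.916e+04 rad/s.
Step 2 — Component impedances:
  R: Z = R = 138 Ω
  C: Z = 1/(jωC) = -j/(ω·C) = 0 - j20.3 Ω
Step 3 — Series combination: Z_total = R + C = 138 - j20.3 Ω = 139.5∠-8.4° Ω.

Z = 138 - j20.3 Ω = 139.5∠-8.4° Ω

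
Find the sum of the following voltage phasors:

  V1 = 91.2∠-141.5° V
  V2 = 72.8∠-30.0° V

Step 1 — Convert each phasor to rectangular form:
  V1 = 91.2·(cos(-141.5°) + j·sin(-141.5°)) = -71.37 - j56.77 V
  V2 = 72.8·(cos(-30.0°) + j·sin(-30.0°)) = 63.05 - j36.4 V
Step 2 — Sum components: V_total = -8.327 - j93.17 V.
Step 3 — Convert to polar: |V_total| = 93.54 V, ∠V_total = -95.1°.

V_total = 93.54∠-95.1° V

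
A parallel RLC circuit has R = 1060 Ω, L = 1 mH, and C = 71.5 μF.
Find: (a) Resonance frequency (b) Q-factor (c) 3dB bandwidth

Step 1 — Resonance: ω₀ = 1/√(LC) = 1/√(0.001·7.15e-05) = 3740 rad/s.
Step 2 — f₀ = ω₀/(2π) = 595.2 Hz.
Step 3 — Parallel Q: Q = R/(ω₀L) = 1060/(3740·0.001) = 283.4.
Step 4 — Bandwidth: Δω = ω₀/Q = 13.19 rad/s; BW = Δω/(2π) = 2.1 Hz.

(a) f₀ = 595.2 Hz  (b) Q = 283.4  (c) BW = 2.1 Hz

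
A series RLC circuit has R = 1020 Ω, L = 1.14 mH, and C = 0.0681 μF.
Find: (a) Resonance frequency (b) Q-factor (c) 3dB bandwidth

Step 1 — Resonance: ω₀ = 1/√(LC) = 1/√(0.00114·6.81e-08) = 1.135e+05 rad/s.
Step 2 — f₀ = ω₀/(2π) = 1.806e+04 Hz.
Step 3 — Series Q: Q = ω₀L/R = 1.135e+05·0.00114/1020 = 0.1268.
Step 4 — Bandwidth: Δω = ω₀/Q = 8.947e+05 rad/s; BW = Δω/(2π) = 1.424e+05 Hz.

(a) f₀ = 1.806e+04 Hz  (b) Q = 0.1268  (c) BW = 1.424e+05 Hz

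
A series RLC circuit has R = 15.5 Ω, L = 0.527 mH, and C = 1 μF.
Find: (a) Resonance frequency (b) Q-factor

Step 1 — Resonance condition Im(Z)=0 gives ω₀ = 1/√(LC).
Step 2 — ω₀ = 1/√(0.000527·1e-06) = 4.356e+04 rad/s.
Step 3 — f₀ = ω₀/(2π) = 6933 Hz.
Step 4 — Series Q: Q = ω₀L/R = 4.356e+04·0.000527/15.5 = 1.481.

(a) f₀ = 6933 Hz  (b) Q = 1.481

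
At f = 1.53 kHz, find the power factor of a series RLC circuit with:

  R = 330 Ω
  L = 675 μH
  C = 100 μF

Step 1 — Angular frequency: ω = 2π·f = 2π·1530 = 9613 rad/s.
Step 2 — Component impedances:
  R: Z = R = 330 Ω
  L: Z = jωL = j·9613·0.000675 = 0 + j6.489 Ω
  C: Z = 1/(jωC) = -j/(ω·C) = 0 - j1.04 Ω
Step 3 — Series combination: Z_total = R + L + C = 330 + j5.449 Ω = 330∠0.9° Ω.
Step 4 — Power factor: PF = cos(φ) = Re(Z)/|Z| = 330/330.04 = 0.9999.
Step 5 — Type: Im(Z) = 5.449 ⇒ lagging (phase φ = 0.9°).

PF = 0.9999 (lagging, φ = 0.9°)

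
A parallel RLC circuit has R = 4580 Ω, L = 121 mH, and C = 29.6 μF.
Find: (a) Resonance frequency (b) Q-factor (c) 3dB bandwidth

Step 1 — Resonance: ω₀ = 1/√(LC) = 1/√(0.121·2.96e-05) = 528.4 rad/s.
Step 2 — f₀ = ω₀/(2π) = 84.1 Hz.
Step 3 — Parallel Q: Q = R/(ω₀L) = 4580/(528.4·0.121) = 71.63.
Step 4 — Bandwidth: Δω = ω₀/Q = 7.376 rad/s; BW = Δω/(2π) = 1.174 Hz.

(a) f₀ = 84.1 Hz  (b) Q = 71.63  (c) BW = 1.174 Hz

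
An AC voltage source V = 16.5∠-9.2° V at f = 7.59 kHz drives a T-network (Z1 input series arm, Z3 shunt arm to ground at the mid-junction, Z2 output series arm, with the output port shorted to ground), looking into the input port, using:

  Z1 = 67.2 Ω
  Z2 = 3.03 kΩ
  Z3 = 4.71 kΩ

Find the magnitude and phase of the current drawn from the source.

Step 1 — Angular frequency: ω = 2π·f = 2π·7590 = 4.769e+04 rad/s.
Step 2 — Component impedances:
  Z1: Z = R = 67.2 Ω
  Z2: Z = R = 3030 Ω
  Z3: Z = R = 4710 Ω
Step 3 — With the output port shorted to ground, the output series arm Z2 runs from the junction to ground; the shunt arm Z3 also runs from the junction to ground. They appear in parallel: Z3 || Z2 = 1844 Ω.
Step 4 — Series with input arm Z1: Z_in = Z1 + (Z3 || Z2) = 1911 Ω = 1911∠0.0° Ω.
Step 5 — Source phasor: V = 16.5∠-9.2° V = 16.29 - j2.638 V.
Step 6 — Ohm's law: I = V / Z_total = (16.29 - j2.638) / (1911) = 0.008523 - j0.00138 A.
Step 7 — Convert to polar: |I| = 0.008634 A, ∠I = -9.2°.

I = 0.008634∠-9.2° A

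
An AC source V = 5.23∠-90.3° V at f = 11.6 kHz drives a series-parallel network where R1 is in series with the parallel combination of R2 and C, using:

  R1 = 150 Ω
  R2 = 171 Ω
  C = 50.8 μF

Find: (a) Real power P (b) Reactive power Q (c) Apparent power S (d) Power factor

Step 1 — Angular frequency: ω = 2π·f = 2π·1.16e+04 = 7.288e+04 rad/s.
Step 2 — Component impedances:
  R1: Z = R = 150 Ω
  R2: Z = R = 171 Ω
  C: Z = 1/(jωC) = -j/(ω·C) = 0 - j0.2701 Ω
Step 3 — Parallel branch: R2 || C = 1/(1/R2 + 1/C) = 0.0004266 - j0.2701 Ω.
Step 4 — Series with R1: Z_total = R1 + (R2 || C) = 150 - j0.2701 Ω = 150∠-0.1° Ω.
Step 5 — Source phasor: V = 5.23∠-90.3° V = -0.02738 - j5.23 V.
Step 6 — Current: I = V / Z = -0.0001198 - j0.03487 A = 0.03487∠-90.2° A.
Step 7 — Complex power: S = V·I* = 0.1824 - j0.0003283 VA.
Step 8 — Real power: P = Re(S) = 0.1824 W.
Step 9 — Reactive power: Q = Im(S) = -0.0003283 VAR.
Step 10 — Apparent power: |S| = 0.1824 VA.
Step 11 — Power factor: PF = P/|S| = 1 (leading).

(a) P = 0.1824 W  (b) Q = -0.0003283 VAR  (c) S = 0.1824 VA  (d) PF = 1 (leading)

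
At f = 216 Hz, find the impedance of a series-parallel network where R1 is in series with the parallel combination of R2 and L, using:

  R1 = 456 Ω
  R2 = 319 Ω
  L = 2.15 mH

Step 1 — Angular frequency: ω = 2π·f = 2π·216 = 1357 rad/s.
Step 2 — Component impedances:
  R1: Z = R = 456 Ω
  R2: Z = R = 319 Ω
  L: Z = jωL = j·1357·0.00215 = 0 + j2.918 Ω
Step 3 — Parallel branch: R2 || L = 1/(1/R2 + 1/L) = 0.02669 + j2.918 Ω.
Step 4 — Series with R1: Z_total = R1 + (R2 || L) = 456 + j2.918 Ω = 456∠0.4° Ω.

Z = 456 + j2.918 Ω = 456∠0.4° Ω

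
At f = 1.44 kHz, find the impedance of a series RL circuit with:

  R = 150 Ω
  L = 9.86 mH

Step 1 — Angular frequency: ω = 2π·f = 2π·1440 = 9048 rad/s.
Step 2 — Component impedances:
  R: Z = R = 150 Ω
  L: Z = jωL = j·9048·0.00986 = 0 + j89.21 Ω
Step 3 — Series combination: Z_total = R + L = 150 + j89.21 Ω = 174.5∠30.7° Ω.

Z = 150 + j89.21 Ω = 174.5∠30.7° Ω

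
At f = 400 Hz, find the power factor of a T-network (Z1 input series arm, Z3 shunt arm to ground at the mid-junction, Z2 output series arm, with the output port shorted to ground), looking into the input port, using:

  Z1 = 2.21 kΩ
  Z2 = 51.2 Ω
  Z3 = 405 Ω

Step 1 — Angular frequency: ω = 2π·f = 2π·400 = 2513 rad/s.
Step 2 — Component impedances:
  Z1: Z = R = 2210 Ω
  Z2: Z = R = 51.2 Ω
  Z3: Z = R = 405 Ω
Step 3 — With the output port shorted to ground, the output series arm Z2 runs from the junction to ground; the shunt arm Z3 also runs from the junction to ground. They appear in parallel: Z3 || Z2 = 45.45 Ω.
Step 4 — Series with input arm Z1: Z_in = Z1 + (Z3 || Z2) = 2255 Ω = 2255∠0.0° Ω.
Step 5 — Power factor: PF = cos(φ) = Re(Z)/|Z| = 2255/2255 = 1.
Step 6 — Type: Im(Z) = 0 ⇒ unity (phase φ = 0.0°).

PF = 1 (unity, φ = 0.0°)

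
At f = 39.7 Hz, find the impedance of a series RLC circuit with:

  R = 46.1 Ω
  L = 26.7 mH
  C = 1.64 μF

Step 1 — Angular frequency: ω = 2π·f = 2π·39.7 = 249.4 rad/s.
Step 2 — Component impedances:
  R: Z = R = 46.1 Ω
  L: Z = jωL = j·249.4·0.0267 = 0 + j6.66 Ω
  C: Z = 1/(jωC) = -j/(ω·C) = 0 - j2444 Ω
Step 3 — Series combination: Z_total = R + L + C = 46.1 - j2438 Ω = 2438∠-88.9° Ω.

Z = 46.1 - j2438 Ω = 2438∠-88.9° Ω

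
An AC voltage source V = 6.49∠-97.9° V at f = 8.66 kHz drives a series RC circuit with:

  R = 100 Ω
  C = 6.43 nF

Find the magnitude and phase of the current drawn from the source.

Step 1 — Angular frequency: ω = 2π·f = 2π·8660 = 5.441e+04 rad/s.
Step 2 — Component impedances:
  R: Z = R = 100 Ω
  C: Z = 1/(jωC) = -j/(ω·C) = 0 - j2858 Ω
Step 3 — Series combination: Z_total = R + C = 100 - j2858 Ω = 2860∠-88.0° Ω.
Step 4 — Source phasor: V = 6.49∠-97.9° V = -0.892 - j6.428 V.
Step 5 — Ohm's law: I = V / Z_total = (-0.892 - j6.428) / (100 - j2858) = 0.002235 - j0.0003903 A.
Step 6 — Convert to polar: |I| = 0.002269 A, ∠I = -9.9°.

I = 0.002269∠-9.9° A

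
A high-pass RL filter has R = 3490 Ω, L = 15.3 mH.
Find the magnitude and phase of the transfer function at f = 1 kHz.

Step 1 — Angular frequency: ω = 2π·1000 = 6283 rad/s.
Step 2 — Transfer function: H(jω) = jωL/(R + jωL).
Step 3 — Numerator jωL = j·96.13; denominator R + jωL = 3490 + j96.13.
Step 4 — H = 0.0007582 + j0.02752.
Step 5 — Magnitude: |H| = 0.02753 (-31.2 dB); phase: φ = 88.4°.

|H| = 0.02753 (-31.2 dB), φ = 88.4°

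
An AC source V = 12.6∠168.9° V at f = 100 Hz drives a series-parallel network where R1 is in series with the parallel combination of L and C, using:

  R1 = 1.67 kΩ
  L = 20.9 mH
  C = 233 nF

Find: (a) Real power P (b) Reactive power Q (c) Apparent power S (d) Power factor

Step 1 — Angular frequency: ω = 2π·f = 2π·100 = 628.3 rad/s.
Step 2 — Component impedances:
  R1: Z = R = 1670 Ω
  L: Z = jωL = j·628.3·0.0209 = 0 + j13.13 Ω
  C: Z = 1/(jωC) = -j/(ω·C) = 0 - j6831 Ω
Step 3 — Parallel branch: L || C = 1/(1/L + 1/C) = 0 + j13.16 Ω.
Step 4 — Series with R1: Z_total = R1 + (L || C) = 1670 + j13.16 Ω = 1670∠0.5° Ω.
Step 5 — Source phasor: V = 12.6∠168.9° V = -12.36 + j2.426 V.
Step 6 — Current: I = V / Z = -0.007392 + j0.001511 A = 0.007545∠168.4° A.
Step 7 — Complex power: S = V·I* = 0.09506 + j0.0007489 VA.
Step 8 — Real power: P = Re(S) = 0.09506 W.
Step 9 — Reactive power: Q = Im(S) = 0.0007489 VAR.
Step 10 — Apparent power: |S| = 0.09506 VA.
Step 11 — Power factor: PF = P/|S| = 1 (lagging).

(a) P = 0.09506 W  (b) Q = 0.0007489 VAR  (c) S = 0.09506 VA  (d) PF = 1 (lagging)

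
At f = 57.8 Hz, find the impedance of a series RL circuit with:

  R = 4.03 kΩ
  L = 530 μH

Step 1 — Angular frequency: ω = 2π·f = 2π·57.8 = 363.2 rad/s.
Step 2 — Component impedances:
  R: Z = R = 4030 Ω
  L: Z = jωL = j·363.2·0.00053 = 0 + j0.1925 Ω
Step 3 — Series combination: Z_total = R + L = 4030 + j0.1925 Ω = 4030∠0.0° Ω.

Z = 4030 + j0.1925 Ω = 4030∠0.0° Ω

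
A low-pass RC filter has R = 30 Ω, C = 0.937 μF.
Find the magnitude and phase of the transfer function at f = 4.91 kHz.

Step 1 — Angular frequency: ω = 2π·4910 = 3.085e+04 rad/s.
Step 2 — Transfer function: H(jω) = 1/(1 + jωRC).
Step 3 — Denominator: 1 + jωRC = 1 + j·3.085e+04·30·9.37e-07 = 1 + j0.8672.
Step 4 — H = 0.5708 - j0.495.
Step 5 — Magnitude: |H| = 0.7555 (-2.4 dB); phase: φ = -40.9°.

|H| = 0.7555 (-2.4 dB), φ = -40.9°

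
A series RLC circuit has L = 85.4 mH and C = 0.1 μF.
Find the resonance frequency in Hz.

Step 1 — Resonance condition Im(Z)=0 gives ω₀ = 1/√(LC).
Step 2 — ω₀ = 1/√(0.0854·1e-07) = 1.082e+04 rad/s.
Step 3 — f₀ = ω₀/(2π) = 1722 Hz.

f₀ = 1722 Hz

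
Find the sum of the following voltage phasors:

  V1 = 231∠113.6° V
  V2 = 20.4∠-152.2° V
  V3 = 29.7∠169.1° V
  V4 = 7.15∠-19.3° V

Step 1 — Convert each phasor to rectangular form:
  V1 = 231·(cos(113.6°) + j·sin(113.6°)) = -92.48 + j211.7 V
  V2 = 20.4·(cos(-152.2°) + j·sin(-152.2°)) = -18.05 - j9.514 V
  V3 = 29.7·(cos(169.1°) + j·sin(169.1°)) = -29.16 + j5.616 V
  V4 = 7.15·(cos(-19.3°) + j·sin(-19.3°)) = 6.748 - j2.363 V
Step 2 — Sum components: V_total = -132.9 + j205.4 V.
Step 3 — Convert to polar: |V_total| = 244.7 V, ∠V_total = 122.9°.

V_total = 244.7∠122.9° V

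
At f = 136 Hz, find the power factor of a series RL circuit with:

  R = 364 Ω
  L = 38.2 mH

Step 1 — Angular frequency: ω = 2π·f = 2π·136 = 854.5 rad/s.
Step 2 — Component impedances:
  R: Z = R = 364 Ω
  L: Z = jωL = j·854.5·0.0382 = 0 + j32.64 Ω
Step 3 — Series combination: Z_total = R + L = 364 + j32.64 Ω = 365.5∠5.1° Ω.
Step 4 — Power factor: PF = cos(φ) = Re(Z)/|Z| = 364/365.46 = 0.996.
Step 5 — Type: Im(Z) = 32.64 ⇒ lagging (phase φ = 5.1°).

PF = 0.996 (lagging, φ = 5.1°)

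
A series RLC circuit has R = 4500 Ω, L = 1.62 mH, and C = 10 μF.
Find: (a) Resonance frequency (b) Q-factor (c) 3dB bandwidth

Step 1 — Resonance: ω₀ = 1/√(LC) = 1/√(0.00162·1e-05) = 7857 rad/s.
Step 2 — f₀ = ω₀/(2π) = 1250 Hz.
Step 3 — Series Q: Q = ω₀L/R = 7857·0.00162/4500 = 0.002828.
Step 4 — Bandwidth: Δω = ω₀/Q = 2.778e+06 rad/s; BW = Δω/(2π) = 4.421e+05 Hz.

(a) f₀ = 1250 Hz  (b) Q = 0.002828  (c) BW = 4.421e+05 Hz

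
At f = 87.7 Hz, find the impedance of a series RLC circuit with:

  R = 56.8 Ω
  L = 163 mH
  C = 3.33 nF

Step 1 — Angular frequency: ω = 2π·f = 2π·87.7 = 551 rad/s.
Step 2 — Component impedances:
  R: Z = R = 56.8 Ω
  L: Z = jωL = j·551·0.163 = 0 + j89.82 Ω
  C: Z = 1/(jωC) = -j/(ω·C) = 0 - j5.45e+05 Ω
Step 3 — Series combination: Z_total = R + L + C = 56.8 - j5.449e+05 Ω = 5.449e+05∠-90.0° Ω.

Z = 56.8 - j5.449e+05 Ω = 5.449e+05∠-90.0° Ω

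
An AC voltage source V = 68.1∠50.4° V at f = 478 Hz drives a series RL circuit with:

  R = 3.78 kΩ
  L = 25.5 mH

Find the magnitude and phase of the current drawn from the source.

Step 1 — Angular frequency: ω = 2π·f = 2π·478 = 3003 rad/s.
Step 2 — Component impedances:
  R: Z = R = 3780 Ω
  L: Z = jωL = j·3003·0.0255 = 0 + j76.59 Ω
Step 3 — Series combination: Z_total = R + L = 3780 + j76.59 Ω = 3781∠1.2° Ω.
Step 4 — Source phasor: V = 68.1∠50.4° V = 43.41 + j52.47 V.
Step 5 — Ohm's law: I = V / Z_total = (43.41 + j52.47) / (3780 + j76.59) = 0.01176 + j0.01364 A.
Step 6 — Convert to polar: |I| = 0.01801 A, ∠I = 49.2°.

I = 0.01801∠49.2° A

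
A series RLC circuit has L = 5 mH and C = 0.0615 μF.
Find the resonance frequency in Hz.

Step 1 — Resonance condition Im(Z)=0 gives ω₀ = 1/√(LC).
Step 2 — ω₀ = 1/√(0.005·6.15e-08) = 5.703e+04 rad/s.
Step 3 — f₀ = ω₀/(2π) = 9076 Hz.

f₀ = 9076 Hz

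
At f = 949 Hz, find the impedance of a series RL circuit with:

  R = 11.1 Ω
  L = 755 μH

Step 1 — Angular frequency: ω = 2π·f = 2π·949 = 5963 rad/s.
Step 2 — Component impedances:
  R: Z = R = 11.1 Ω
  L: Z = jωL = j·5963·0.000755 = 0 + j4.502 Ω
Step 3 — Series combination: Z_total = R + L = 11.1 + j4.502 Ω = 11.98∠22.1° Ω.

Z = 11.1 + j4.502 Ω = 11.98∠22.1° Ω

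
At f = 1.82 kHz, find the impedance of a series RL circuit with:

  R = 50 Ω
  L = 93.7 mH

Step 1 — Angular frequency: ω = 2π·f = 2π·1820 = 1.144e+04 rad/s.
Step 2 — Component impedances:
  R: Z = R = 50 Ω
  L: Z = jωL = j·1.144e+04·0.0937 = 0 + j1071 Ω
Step 3 — Series combination: Z_total = R + L = 50 + j1071 Ω = 1073∠87.3° Ω.

Z = 50 + j1071 Ω = 1073∠87.3° Ω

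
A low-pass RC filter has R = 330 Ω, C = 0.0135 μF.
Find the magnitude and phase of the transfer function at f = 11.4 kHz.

Step 1 — Angular frequency: ω = 2π·1.14e+04 = 7.163e+04 rad/s.
Step 2 — Transfer function: H(jω) = 1/(1 + jωRC).
Step 3 — Denominator: 1 + jωRC = 1 + j·7.163e+04·330·1.35e-08 = 1 + j0.3191.
Step 4 — H = 0.9076 - j0.2896.
Step 5 — Magnitude: |H| = 0.9527 (-0.4 dB); phase: φ = -17.7°.

|H| = 0.9527 (-0.4 dB), φ = -17.7°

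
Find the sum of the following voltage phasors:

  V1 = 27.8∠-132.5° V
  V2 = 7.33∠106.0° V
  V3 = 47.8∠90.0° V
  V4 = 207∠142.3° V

Step 1 — Convert each phasor to rectangular form:
  V1 = 27.8·(cos(-132.5°) + j·sin(-132.5°)) = -18.78 - j20.5 V
  V2 = 7.33·(cos(106.0°) + j·sin(106.0°)) = -2.02 + j7.046 V
  V3 = 47.8·(cos(90.0°) + j·sin(90.0°)) = 0 + j47.8 V
  V4 = 207·(cos(142.3°) + j·sin(142.3°)) = -163.8 + j126.6 V
Step 2 — Sum components: V_total = -184.6 + j160.9 V.
Step 3 — Convert to polar: |V_total| = 244.9 V, ∠V_total = 138.9°.

V_total = 244.9∠138.9° V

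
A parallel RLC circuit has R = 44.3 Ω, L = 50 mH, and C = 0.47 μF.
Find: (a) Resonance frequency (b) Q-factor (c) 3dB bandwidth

Step 1 — Resonance: ω₀ = 1/√(LC) = 1/√(0.05·4.7e-07) = 6523 rad/s.
Step 2 — f₀ = ω₀/(2π) = 1038 Hz.
Step 3 — Parallel Q: Q = R/(ω₀L) = 44.3/(6523·0.05) = 0.1358.
Step 4 — Bandwidth: Δω = ω₀/Q = 4.803e+04 rad/s; BW = Δω/(2π) = 7644 Hz.

(a) f₀ = 1038 Hz  (b) Q = 0.1358  (c) BW = 7644 Hz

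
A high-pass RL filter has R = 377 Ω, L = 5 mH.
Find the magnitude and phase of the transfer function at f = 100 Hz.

Step 1 — Angular frequency: ω = 2π·100 = 628.3 rad/s.
Step 2 — Transfer function: H(jω) = jωL/(R + jωL).
Step 3 — Numerator jωL = j·3.142; denominator R + jωL = 377 + j3.142.
Step 4 — H = 6.944e-05 + j0.008333.
Step 5 — Magnitude: |H| = 0.008333 (-41.6 dB); phase: φ = 89.5°.

|H| = 0.008333 (-41.6 dB), φ = 89.5°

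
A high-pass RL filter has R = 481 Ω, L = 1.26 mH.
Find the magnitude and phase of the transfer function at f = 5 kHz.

Step 1 — Angular frequency: ω = 2π·5000 = 3.142e+04 rad/s.
Step 2 — Transfer function: H(jω) = jωL/(R + jωL).
Step 3 — Numerator jωL = j·39.58; denominator R + jωL = 481 + j39.58.
Step 4 — H = 0.006727 + j0.08174.
Step 5 — Magnitude: |H| = 0.08202 (-21.7 dB); phase: φ = 85.3°.

|H| = 0.08202 (-21.7 dB), φ = 85.3°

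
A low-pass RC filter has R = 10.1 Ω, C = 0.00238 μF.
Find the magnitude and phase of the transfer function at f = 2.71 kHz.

Step 1 — Angular frequency: ω = 2π·2710 = 1.703e+04 rad/s.
Step 2 — Transfer function: H(jω) = 1/(1 + jωRC).
Step 3 — Denominator: 1 + jωRC = 1 + j·1.703e+04·10.1·2.38e-09 = 1 + j0.0004093.
Step 4 — H = 1 - j0.0004093.
Step 5 — Magnitude: |H| = 1 (-0.0 dB); phase: φ = -0.0°.

|H| = 1 (-0.0 dB), φ = -0.0°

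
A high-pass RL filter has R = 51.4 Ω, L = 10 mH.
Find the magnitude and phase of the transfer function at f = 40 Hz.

Step 1 — Angular frequency: ω = 2π·40 = 251.3 rad/s.
Step 2 — Transfer function: H(jω) = jωL/(R + jωL).
Step 3 — Numerator jωL = j·2.513; denominator R + jωL = 51.4 + j2.513.
Step 4 — H = 0.002385 + j0.04878.
Step 5 — Magnitude: |H| = 0.04884 (-26.2 dB); phase: φ = 87.2°.

|H| = 0.04884 (-26.2 dB), φ = 87.2°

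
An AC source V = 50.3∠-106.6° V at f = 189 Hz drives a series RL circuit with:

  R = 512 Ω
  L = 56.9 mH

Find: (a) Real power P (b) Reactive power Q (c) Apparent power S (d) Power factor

Step 1 — Angular frequency: ω = 2π·f = 2π·189 = 1188 rad/s.
Step 2 — Component impedances:
  R: Z = R = 512 Ω
  L: Z = jωL = j·1188·0.0569 = 0 + j67.57 Ω
Step 3 — Series combination: Z_total = R + L = 512 + j67.57 Ω = 516.4∠7.5° Ω.
Step 4 — Source phasor: V = 50.3∠-106.6° V = -14.37 - j48.2 V.
Step 5 — Current: I = V / Z = -0.0398 - j0.0889 A = 0.0974∠-114.1° A.
Step 6 — Complex power: S = V·I* = 4.857 + j0.641 VA.
Step 7 — Real power: P = Re(S) = 4.857 W.
Step 8 — Reactive power: Q = Im(S) = 0.641 VAR.
Step 9 — Apparent power: |S| = 4.899 VA.
Step 10 — Power factor: PF = P/|S| = 0.9914 (lagging).

(a) P = 4.857 W  (b) Q = 0.641 VAR  (c) S = 4.899 VA  (d) PF = 0.9914 (lagging)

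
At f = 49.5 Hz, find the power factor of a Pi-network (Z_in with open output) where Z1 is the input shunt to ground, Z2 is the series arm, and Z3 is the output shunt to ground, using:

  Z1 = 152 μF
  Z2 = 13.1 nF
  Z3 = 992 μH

Step 1 — Angular frequency: ω = 2π·f = 2π·49.5 = 311 rad/s.
Step 2 — Component impedances:
  Z1: Z = 1/(jωC) = -j/(ω·C) = 0 - j21.15 Ω
  Z2: Z = 1/(jωC) = -j/(ω·C) = 0 - j2.454e+05 Ω
  Z3: Z = jωL = j·311·0.000992 = 0 + j0.3085 Ω
Step 3 — With open output, the series arm Z2 and the output shunt Z3 appear in series to ground: Z2 + Z3 = 0 - j2.454e+05 Ω.
Step 4 — Parallel with input shunt Z1: Z_in = Z1 || (Z2 + Z3) = 0 - j21.15 Ω = 21.15∠-90.0° Ω.
Step 5 — Power factor: PF = cos(φ) = Re(Z)/|Z| = 0/21.15 = 0.
Step 6 — Type: Im(Z) = -21.15 ⇒ leading (phase φ = -90.0°).

PF = 0 (leading, φ = -90.0°)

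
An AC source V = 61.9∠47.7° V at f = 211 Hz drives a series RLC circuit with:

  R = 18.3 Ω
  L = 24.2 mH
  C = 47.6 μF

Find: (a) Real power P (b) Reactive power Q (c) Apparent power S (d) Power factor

Step 1 — Angular frequency: ω = 2π·f = 2π·211 = 1326 rad/s.
Step 2 — Component impedances:
  R: Z = R = 18.3 Ω
  L: Z = jωL = j·1326·0.0242 = 0 + j32.08 Ω
  C: Z = 1/(jωC) = -j/(ω·C) = 0 - j15.85 Ω
Step 3 — Series combination: Z_total = R + L + C = 18.3 + j16.24 Ω = 24.46∠41.6° Ω.
Step 4 — Source phasor: V = 61.9∠47.7° V = 41.66 + j45.78 V.
Step 5 — Current: I = V / Z = 2.516 + j0.2697 A = 2.53∠6.1° A.
Step 6 — Complex power: S = V·I* = 117.2 + j103.9 VA.
Step 7 — Real power: P = Re(S) = 117.2 W.
Step 8 — Reactive power: Q = Im(S) = 103.9 VAR.
Step 9 — Apparent power: |S| = 156.6 VA.
Step 10 — Power factor: PF = P/|S| = 0.748 (lagging).

(a) P = 117.2 W  (b) Q = 103.9 VAR  (c) S = 156.6 VA  (d) PF = 0.748 (lagging)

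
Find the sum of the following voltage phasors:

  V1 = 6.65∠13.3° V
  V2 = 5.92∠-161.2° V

Step 1 — Convert each phasor to rectangular form:
  V1 = 6.65·(cos(13.3°) + j·sin(13.3°)) = 6.472 + j1.53 V
  V2 = 5.92·(cos(-161.2°) + j·sin(-161.2°)) = -5.604 - j1.908 V
Step 2 — Sum components: V_total = 0.8675 - j0.378 V.
Step 3 — Convert to polar: |V_total| = 0.9462 V, ∠V_total = -23.5°.

V_total = 0.9462∠-23.5° V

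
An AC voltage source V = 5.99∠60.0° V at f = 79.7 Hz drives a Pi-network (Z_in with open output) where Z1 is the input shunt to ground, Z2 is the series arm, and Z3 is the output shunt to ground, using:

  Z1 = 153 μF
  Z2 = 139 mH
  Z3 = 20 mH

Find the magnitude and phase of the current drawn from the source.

Step 1 — Angular frequency: ω = 2π·f = 2π·79.7 = 500.8 rad/s.
Step 2 — Component impedances:
  Z1: Z = 1/(jωC) = -j/(ω·C) = 0 - j13.05 Ω
  Z2: Z = jωL = j·500.8·0.139 = 0 + j69.61 Ω
  Z3: Z = jωL = j·500.8·0.02 = 0 + j10.02 Ω
Step 3 — With open output, the series arm Z2 and the output shunt Z3 appear in series to ground: Z2 + Z3 = 0 + j79.62 Ω.
Step 4 — Parallel with input shunt Z1: Z_in = Z1 || (Z2 + Z3) = 0 - j15.61 Ω = 15.61∠-90.0° Ω.
Step 5 — Source phasor: V = 5.99∠60.0° V = 2.995 + j5.187 V.
Step 6 — Ohm's law: I = V / Z_total = (2.995 + j5.187) / (0 - j15.61) = -0.3323 + j0.1919 A.
Step 7 — Convert to polar: |I| = 0.3837 A, ∠I = 150.0°.

I = 0.3837∠150.0° A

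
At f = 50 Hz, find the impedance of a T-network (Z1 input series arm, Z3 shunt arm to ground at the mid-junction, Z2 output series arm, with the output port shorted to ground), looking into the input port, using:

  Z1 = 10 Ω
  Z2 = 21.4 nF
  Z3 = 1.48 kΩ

Step 1 — Angular frequency: ω = 2π·f = 2π·50 = 314.2 rad/s.
Step 2 — Component impedances:
  Z1: Z = R = 10 Ω
  Z2: Z = 1/(jωC) = -j/(ω·C) = 0 - j1.487e+05 Ω
  Z3: Z = R = 1480 Ω
Step 3 — With the output port shorted to ground, the output series arm Z2 runs from the junction to ground; the shunt arm Z3 also runs from the junction to ground. They appear in parallel: Z3 || Z2 = 1480 - j14.72 Ω.
Step 4 — Series with input arm Z1: Z_in = Z1 + (Z3 || Z2) = 1490 - j14.72 Ω = 1490∠-0.6° Ω.

Z = 1490 - j14.72 Ω = 1490∠-0.6° Ω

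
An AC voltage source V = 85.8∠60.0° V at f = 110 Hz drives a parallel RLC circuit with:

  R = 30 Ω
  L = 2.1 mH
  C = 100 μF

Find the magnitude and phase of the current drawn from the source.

Step 1 — Angular frequency: ω = 2π·f = 2π·110 = 691.2 rad/s.
Step 2 — Component impedances:
  R: Z = R = 30 Ω
  L: Z = jωL = j·691.2·0.0021 = 0 + j1.451 Ω
  C: Z = 1/(jωC) = -j/(ω·C) = 0 - j14.47 Ω
Step 3 — Parallel combination: 1/Z_total = 1/R + 1/L + 1/C; Z_total = 0.0865 + j1.609 Ω = 1.611∠86.9° Ω.
Step 4 — Source phasor: V = 85.8∠60.0° V = 42.9 + j74.3 V.
Step 5 — Ohm's law: I = V / Z_total = (42.9 + j74.3) / (0.0865 + j1.609) = 47.49 - j24.12 A.
Step 6 — Convert to polar: |I| = 53.26 A, ∠I = -26.9°.

I = 53.26∠-26.9° A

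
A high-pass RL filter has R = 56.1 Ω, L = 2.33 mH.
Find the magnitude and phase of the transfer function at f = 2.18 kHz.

Step 1 — Angular frequency: ω = 2π·2180 = 1.37e+04 rad/s.
Step 2 — Transfer function: H(jω) = jωL/(R + jωL).
Step 3 — Numerator jωL = j·31.91; denominator R + jωL = 56.1 + j31.91.
Step 4 — H = 0.2445 + j0.4298.
Step 5 — Magnitude: |H| = 0.4945 (-6.1 dB); phase: φ = 60.4°.

|H| = 0.4945 (-6.1 dB), φ = 60.4°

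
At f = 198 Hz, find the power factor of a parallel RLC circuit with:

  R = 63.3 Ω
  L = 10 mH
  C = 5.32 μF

Step 1 — Angular frequency: ω = 2π·f = 2π·198 = 1244 rad/s.
Step 2 — Component impedances:
  R: Z = R = 63.3 Ω
  L: Z = jωL = j·1244·0.01 = 0 + j12.44 Ω
  C: Z = 1/(jωC) = -j/(ω·C) = 0 - j151.1 Ω
Step 3 — Parallel combination: 1/Z_total = 1/R + 1/L + 1/C; Z_total = 2.776 + j12.96 Ω = 13.26∠77.9° Ω.
Step 4 — Power factor: PF = cos(φ) = Re(Z)/|Z| = 2.776/13.26 = 0.2094.
Step 5 — Type: Im(Z) = 12.96 ⇒ lagging (phase φ = 77.9°).

PF = 0.2094 (lagging, φ = 77.9°)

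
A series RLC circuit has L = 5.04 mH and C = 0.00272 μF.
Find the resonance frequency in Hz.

Step 1 — Resonance condition Im(Z)=0 gives ω₀ = 1/√(LC).
Step 2 — ω₀ = 1/√(0.00504·2.72e-09) = 2.701e+05 rad/s.
Step 3 — f₀ = ω₀/(2π) = 4.299e+04 Hz.

f₀ = 4.299e+04 Hz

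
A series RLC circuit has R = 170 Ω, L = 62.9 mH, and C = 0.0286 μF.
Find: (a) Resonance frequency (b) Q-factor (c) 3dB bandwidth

Step 1 — Resonance condition Im(Z)=0 gives ω₀ = 1/√(LC).
Step 2 — ω₀ = 1/√(0.0629·2.86e-08) = 2.358e+04 rad/s.
Step 3 — f₀ = ω₀/(2π) = 3752 Hz.
Step 4 — Series Q: Q = ω₀L/R = 2.358e+04·0.0629/170 = 8.724.
Step 5 — 3dB bandwidth: Δω = ω₀/Q = 2703 rad/s; BW = Δω/(2π) = 430.1 Hz.

(a) f₀ = 3752 Hz  (b) Q = 8.724  (c) BW = 430.1 Hz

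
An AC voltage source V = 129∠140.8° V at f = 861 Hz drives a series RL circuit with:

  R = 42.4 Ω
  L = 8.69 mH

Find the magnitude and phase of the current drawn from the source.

Step 1 — Angular frequency: ω = 2π·f = 2π·861 = 5410 rad/s.
Step 2 — Component impedances:
  R: Z = R = 42.4 Ω
  L: Z = jωL = j·5410·0.00869 = 0 + j47.01 Ω
Step 3 — Series combination: Z_total = R + L = 42.4 + j47.01 Ω = 63.31∠48.0° Ω.
Step 4 — Source phasor: V = 129∠140.8° V = -99.97 + j81.53 V.
Step 5 — Ohm's law: I = V / Z_total = (-99.97 + j81.53) / (42.4 + j47.01) = -0.1012 + j2.035 A.
Step 6 — Convert to polar: |I| = 2.038 A, ∠I = 92.8°.

I = 2.038∠92.8° A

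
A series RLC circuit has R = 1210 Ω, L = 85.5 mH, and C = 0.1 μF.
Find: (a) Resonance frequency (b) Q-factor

Step 1 — Resonance condition Im(Z)=0 gives ω₀ = 1/√(LC).
Step 2 — ω₀ = 1/√(0.0855·1e-07) = 1.081e+04 rad/s.
Step 3 — f₀ = ω₀/(2π) = 1721 Hz.
Step 4 — Series Q: Q = ω₀L/R = 1.081e+04·0.0855/1210 = 0.7642.

(a) f₀ = 1721 Hz  (b) Q = 0.7642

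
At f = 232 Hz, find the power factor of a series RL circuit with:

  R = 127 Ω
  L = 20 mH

Step 1 — Angular frequency: ω = 2π·f = 2π·232 = 1458 rad/s.
Step 2 — Component impedances:
  R: Z = R = 127 Ω
  L: Z = jωL = j·1458·0.02 = 0 + j29.15 Ω
Step 3 — Series combination: Z_total = R + L = 127 + j29.15 Ω = 130.3∠12.9° Ω.
Step 4 — Power factor: PF = cos(φ) = Re(Z)/|Z| = 127/130.3033 = 0.9746.
Step 5 — Type: Im(Z) = 29.15 ⇒ lagging (phase φ = 12.9°).

PF = 0.9746 (lagging, φ = 12.9°)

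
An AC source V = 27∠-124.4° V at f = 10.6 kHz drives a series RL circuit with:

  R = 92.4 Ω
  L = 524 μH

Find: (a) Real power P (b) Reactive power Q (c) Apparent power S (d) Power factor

Step 1 — Angular frequency: ω = 2π·f = 2π·1.06e+04 = 6.66e+04 rad/s.
Step 2 — Component impedances:
  R: Z = R = 92.4 Ω
  L: Z = jωL = j·6.66e+04·0.000524 = 0 + j34.9 Ω
Step 3 — Series combination: Z_total = R + L = 92.4 + j34.9 Ω = 98.77∠20.7° Ω.
Step 4 — Source phasor: V = 27∠-124.4° V = -15.25 - j22.28 V.
Step 5 — Current: I = V / Z = -0.2242 - j0.1564 A = 0.2734∠-145.1° A.
Step 6 — Complex power: S = V·I* = 6.905 + j2.608 VA.
Step 7 — Real power: P = Re(S) = 6.905 W.
Step 8 — Reactive power: Q = Im(S) = 2.608 VAR.
Step 9 — Apparent power: |S| = 7.381 VA.
Step 10 — Power factor: PF = P/|S| = 0.9355 (lagging).

(a) P = 6.905 W  (b) Q = 2.608 VAR  (c) S = 7.381 VA  (d) PF = 0.9355 (lagging)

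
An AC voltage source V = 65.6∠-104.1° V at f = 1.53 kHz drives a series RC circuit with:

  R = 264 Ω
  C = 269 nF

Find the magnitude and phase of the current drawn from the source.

Step 1 — Angular frequency: ω = 2π·f = 2π·1530 = 9613 rad/s.
Step 2 — Component impedances:
  R: Z = R = 264 Ω
  C: Z = 1/(jωC) = -j/(ω·C) = 0 - j386.7 Ω
Step 3 — Series combination: Z_total = R + C = 264 - j386.7 Ω = 468.2∠-55.7° Ω.
Step 4 — Source phasor: V = 65.6∠-104.1° V = -15.98 - j63.62 V.
Step 5 — Ohm's law: I = V / Z_total = (-15.98 - j63.62) / (264 - j386.7) = 0.09298 - j0.1048 A.
Step 6 — Convert to polar: |I| = 0.1401 A, ∠I = -48.4°.

I = 0.1401∠-48.4° A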